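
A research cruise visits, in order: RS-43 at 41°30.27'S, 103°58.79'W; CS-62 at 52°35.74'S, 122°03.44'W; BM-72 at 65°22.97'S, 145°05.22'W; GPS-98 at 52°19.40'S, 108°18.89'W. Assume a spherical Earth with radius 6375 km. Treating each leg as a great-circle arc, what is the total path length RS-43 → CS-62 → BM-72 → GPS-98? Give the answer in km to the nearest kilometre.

6264 km

RS-43: φ = -41.50450°, λ = -103.97983°
CS-62: φ = -52.59567°, λ = -122.05733°
BM-72: φ = -65.38283°, λ = -145.08700°
GPS-98: φ = -52.32333°, λ = -108.31483°
RS-43→CS-62: c = 0.287813 rad, d = 1834.81 km
CS-62→BM-72: c = 0.301025 rad, d = 1919.03 km
BM-72→GPS-98: c = 0.393751 rad, d = 2510.16 km
Total = 1834.81 + 1919.03 + 2510.16 = 6264.01 km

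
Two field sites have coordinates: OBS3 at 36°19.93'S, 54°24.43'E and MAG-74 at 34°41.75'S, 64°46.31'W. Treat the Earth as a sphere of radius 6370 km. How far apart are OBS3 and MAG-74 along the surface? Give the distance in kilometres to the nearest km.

9915 km

OBS3: φ = -36.33217°, λ = +54.40717°
MAG-74: φ = -34.69583°, λ = -64.77183°
Δφ = 1.6363°,  Δλ = -119.1790°
a = sin²(Δφ/2) + cos φ₁ cos φ₂ sin²(Δλ/2) = 0.492839
c = 2·arcsin(√a) = 1.556474 rad = 89.1794°
d = R·c = 6370 × 1.556474 = 9914.7 km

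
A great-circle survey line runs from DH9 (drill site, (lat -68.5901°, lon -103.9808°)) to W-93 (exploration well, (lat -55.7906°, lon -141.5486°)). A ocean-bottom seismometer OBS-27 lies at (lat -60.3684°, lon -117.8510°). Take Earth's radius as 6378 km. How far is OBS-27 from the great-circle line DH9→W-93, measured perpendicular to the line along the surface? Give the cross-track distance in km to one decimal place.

548.9 km

δ₁₃ = central angle DH9→OBS-27 = 0.176527 rad  (haversine)
θ₁₃ = bearing DH9→OBS-27 = 317.552°,  θ₁₂ = bearing DH9→W-93 = 288.245°
dₓₜ = R·arcsin(sin δ₁₃ · sin(θ₁₃ − θ₁₂)) = 6378·arcsin(0.17561·sin(29.307°)) = 548.931 km
|dₓₜ| = 548.931 km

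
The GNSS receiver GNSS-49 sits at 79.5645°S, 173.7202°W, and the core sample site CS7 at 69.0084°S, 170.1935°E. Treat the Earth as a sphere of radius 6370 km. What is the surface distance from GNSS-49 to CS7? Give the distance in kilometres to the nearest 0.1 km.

1258.9 km

Δφ = 10.5561°,  Δλ = -16.0863°
a = sin²(Δφ/2) + cos φ₁ cos φ₂ sin²(Δλ/2) = 0.009732
c = 2·arcsin(√a) = 0.197626 rad = 11.3231°
d = R·c = 6370 × 0.197626 = 1258.9 km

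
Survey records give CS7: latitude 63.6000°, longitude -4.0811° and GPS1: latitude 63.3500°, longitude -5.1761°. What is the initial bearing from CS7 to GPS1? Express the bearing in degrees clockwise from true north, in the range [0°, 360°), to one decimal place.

Δλ = -1.0950°
y = sin Δλ · cos φ₂ = -0.008572
x = cos φ₁ sin φ₂ − sin φ₁ cos φ₂ cos Δλ = -0.004290
θ = atan2(y, x) = -116.5870° → 243.4130° (mod 360°)

243.4°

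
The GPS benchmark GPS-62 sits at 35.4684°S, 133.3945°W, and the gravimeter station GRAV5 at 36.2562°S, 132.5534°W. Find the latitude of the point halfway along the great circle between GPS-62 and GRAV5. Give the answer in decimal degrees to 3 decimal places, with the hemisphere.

Bx = cos φ₂ cos Δλ = 0.806294,  By = cos φ₂ sin Δλ = 0.011837
φₘ = atan2(sin φ₁ + sin φ₂, √((cos φ₁ + Bx)² + By²)) = -35.86303°
λₘ = λ₁ + atan2(By, cos φ₁ + Bx) = -132.97604°

35.863°S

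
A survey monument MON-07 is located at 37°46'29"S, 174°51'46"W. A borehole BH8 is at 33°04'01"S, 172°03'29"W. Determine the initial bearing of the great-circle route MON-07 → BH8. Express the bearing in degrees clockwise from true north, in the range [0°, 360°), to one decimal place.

MON-07: φ = -37.77472°, λ = -174.86278°
BH8: φ = -33.06694°, λ = -172.05806°
Δλ = 2.8047°
y = sin Δλ · cos φ₂ = 0.041007
x = cos φ₁ sin φ₂ − sin φ₁ cos φ₂ cos Δλ = 0.081459
θ = atan2(y, x) = 26.7209° → 26.7209° (mod 360°)

26.7°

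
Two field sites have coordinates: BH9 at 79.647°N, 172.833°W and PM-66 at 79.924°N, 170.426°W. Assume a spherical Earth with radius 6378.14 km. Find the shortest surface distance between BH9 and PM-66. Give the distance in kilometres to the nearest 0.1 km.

Δφ = 0.2770°,  Δλ = 2.4070°
a = sin²(Δφ/2) + cos φ₁ cos φ₂ sin²(Δλ/2) = 0.000020
c = 2·arcsin(√a) = 0.008880 rad = 0.5088°
d = R·c = 6378.14 × 0.008880 = 56.6 km

56.6 km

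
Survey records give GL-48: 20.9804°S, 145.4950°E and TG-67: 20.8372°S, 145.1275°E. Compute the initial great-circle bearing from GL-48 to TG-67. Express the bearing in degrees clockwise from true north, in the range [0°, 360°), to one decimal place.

292.6°

Δλ = -0.3675°
y = sin Δλ · cos φ₂ = -0.005995
x = cos φ₁ sin φ₂ − sin φ₁ cos φ₂ cos Δλ = 0.002492
θ = atan2(y, x) = -67.4233° → 292.5767° (mod 360°)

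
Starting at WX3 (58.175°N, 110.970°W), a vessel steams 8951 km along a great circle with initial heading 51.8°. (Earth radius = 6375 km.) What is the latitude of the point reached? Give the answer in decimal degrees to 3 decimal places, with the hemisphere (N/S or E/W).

27.554°N

δ = d/R = 8951/6375 = 1.404078 rad
φ₂ = arcsin(sin φ₁ cos δ + cos φ₁ sin δ cos θ)
   = arcsin(0.84966·0.16595 + 0.52733·0.98613·0.61841) = 27.55374°
λ₂ = λ₁ + atan2(sin θ sin δ cos φ₁, cos δ − sin φ₁ sin φ₂) = 8.09089°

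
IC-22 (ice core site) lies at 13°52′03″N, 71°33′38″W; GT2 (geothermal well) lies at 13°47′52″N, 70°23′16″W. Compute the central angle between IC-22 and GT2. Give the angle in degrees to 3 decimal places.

IC-22: φ = +13.86750°, λ = -71.56056°
GT2: φ = +13.79778°, λ = -70.38778°
Δφ = -0.0697°,  Δλ = 1.1728°
a = sin²(Δφ/2) + cos φ₁ cos φ₂ sin²(Δλ/2) = 0.000099
c = 2·arcsin(√a) = 0.019912 rad = 1.1409°

1.141°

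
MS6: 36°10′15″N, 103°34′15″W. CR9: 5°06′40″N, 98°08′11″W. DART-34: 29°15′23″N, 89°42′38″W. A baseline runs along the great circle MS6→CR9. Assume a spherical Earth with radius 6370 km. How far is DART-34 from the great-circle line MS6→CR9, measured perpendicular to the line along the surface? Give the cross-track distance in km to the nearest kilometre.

1195 km

MS6: φ = +36.17083°, λ = -103.57083°
CR9: φ = +5.11111°, λ = -98.13639°
DART-34: φ = +29.25639°, λ = -89.71056°
δ₁₃ = central angle MS6→DART-34 = 0.236260 rad  (haversine)
θ₁₃ = bearing MS6→DART-34 = 116.761°,  θ₁₂ = bearing MS6→CR9 = 169.587°
dₓₜ = R·arcsin(sin δ₁₃ · sin(θ₁₃ − θ₁₂)) = 6370·arcsin(0.23407·sin(-52.825°)) = -1195.037 km
|dₓₜ| = 1195.037 km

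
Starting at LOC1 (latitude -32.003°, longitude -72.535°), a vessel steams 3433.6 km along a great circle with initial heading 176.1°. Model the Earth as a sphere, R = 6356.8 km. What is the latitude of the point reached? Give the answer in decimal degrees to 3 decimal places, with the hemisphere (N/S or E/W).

δ = d/R = 3433.6/6356.8 = 0.540146 rad
φ₂ = arcsin(sin φ₁ cos δ + cos φ₁ sin δ cos θ)
   = arcsin(-0.52996·0.85763 + 0.84802·0.51426·-0.99768) = -62.82412°
λ₂ = λ₁ + atan2(sin θ sin δ cos φ₁, cos δ − sin φ₁ sin φ₂) = -68.14277°

62.824°S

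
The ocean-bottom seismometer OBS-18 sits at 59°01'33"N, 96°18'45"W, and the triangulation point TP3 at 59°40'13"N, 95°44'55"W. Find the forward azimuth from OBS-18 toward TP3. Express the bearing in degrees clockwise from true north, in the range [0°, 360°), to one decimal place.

23.8°

OBS-18: φ = +59.02583°, λ = -96.31250°
TP3: φ = +59.67028°, λ = -95.74861°
Δλ = 0.5639°
y = sin Δλ · cos φ₂ = 0.004970
x = cos φ₁ sin φ₂ − sin φ₁ cos φ₂ cos Δλ = 0.011268
θ = atan2(y, x) = 23.7991° → 23.7991° (mod 360°)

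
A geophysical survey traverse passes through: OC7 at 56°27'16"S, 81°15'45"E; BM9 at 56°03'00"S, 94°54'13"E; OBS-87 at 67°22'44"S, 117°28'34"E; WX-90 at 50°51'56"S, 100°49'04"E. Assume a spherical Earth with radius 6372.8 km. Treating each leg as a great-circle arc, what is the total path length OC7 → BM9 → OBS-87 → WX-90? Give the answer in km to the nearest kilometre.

OC7: φ = -56.45444°, λ = +81.26250°
BM9: φ = -56.05000°, λ = +94.90361°
OBS-87: φ = -67.37889°, λ = +117.47611°
WX-90: φ = -50.86556°, λ = +100.81778°
OC7→BM9: c = 0.132234 rad, d = 842.70 km
BM9→OBS-87: c = 0.268913 rad, d = 1713.73 km
OBS-87→WX-90: c = 0.322124 rad, d = 2052.83 km
Total = 842.70 + 1713.73 + 2052.83 = 4609.26 km

4609 km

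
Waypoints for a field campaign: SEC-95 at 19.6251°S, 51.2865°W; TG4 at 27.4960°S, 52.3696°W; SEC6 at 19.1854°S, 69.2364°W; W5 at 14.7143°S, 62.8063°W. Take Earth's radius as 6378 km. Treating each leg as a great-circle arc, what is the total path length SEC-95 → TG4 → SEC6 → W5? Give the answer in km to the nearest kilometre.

3683 km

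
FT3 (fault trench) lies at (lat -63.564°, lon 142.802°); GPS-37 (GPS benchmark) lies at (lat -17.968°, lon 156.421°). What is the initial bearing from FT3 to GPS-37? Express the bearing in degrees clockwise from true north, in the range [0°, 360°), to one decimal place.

18.0°

Δλ = 13.6190°
y = sin Δλ · cos φ₂ = 0.223981
x = cos φ₁ sin φ₂ − sin φ₁ cos φ₂ cos Δλ = 0.690475
θ = atan2(y, x) = 17.9724° → 17.9724° (mod 360°)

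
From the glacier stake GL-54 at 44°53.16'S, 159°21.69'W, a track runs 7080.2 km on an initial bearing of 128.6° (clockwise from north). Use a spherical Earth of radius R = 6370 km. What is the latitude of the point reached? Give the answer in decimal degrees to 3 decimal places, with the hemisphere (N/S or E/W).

45.159°S

GL-54: φ = -44.88600°, λ = -159.36150°
δ = d/R = 7080.2/6370 = 1.111491 rad
φ₂ = arcsin(sin φ₁ cos δ + cos φ₁ sin δ cos θ)
   = arcsin(-0.70570·0.44333 + 0.70851·0.89636·-0.62388) = -45.15922°
λ₂ = λ₁ + atan2(sin θ sin δ cos φ₁, cos δ − sin φ₁ sin φ₂) = -62.80293°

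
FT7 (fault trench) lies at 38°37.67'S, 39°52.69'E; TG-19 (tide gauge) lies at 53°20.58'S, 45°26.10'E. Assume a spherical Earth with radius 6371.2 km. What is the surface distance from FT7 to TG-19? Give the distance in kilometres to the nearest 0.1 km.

1690.4 km

FT7: φ = -38.62783°, λ = +39.87817°
TG-19: φ = -53.34300°, λ = +45.43500°
Δφ = -14.7152°,  Δλ = 5.5568°
a = sin²(Δφ/2) + cos φ₁ cos φ₂ sin²(Δλ/2) = 0.017496
c = 2·arcsin(√a) = 0.265320 rad = 15.2017°
d = R·c = 6371.2 × 0.265320 = 1690.4 km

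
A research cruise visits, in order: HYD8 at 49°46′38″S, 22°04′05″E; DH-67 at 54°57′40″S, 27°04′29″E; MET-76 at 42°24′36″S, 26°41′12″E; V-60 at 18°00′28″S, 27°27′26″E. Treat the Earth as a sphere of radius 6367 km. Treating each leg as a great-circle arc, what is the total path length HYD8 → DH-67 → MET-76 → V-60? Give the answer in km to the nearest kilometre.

HYD8: φ = -49.77722°, λ = +22.06806°
DH-67: φ = -54.96111°, λ = +27.07472°
MET-76: φ = -42.41000°, λ = +26.68667°
V-60: φ = -18.00778°, λ = +27.45722°
HYD8→DH-67: c = 0.104974 rad, d = 668.37 km
DH-67→MET-76: c = 0.219103 rad, d = 1395.03 km
MET-76→V-60: c = 0.426053 rad, d = 2712.68 km
Total = 668.37 + 1395.03 + 2712.68 = 4776.08 km

4776 km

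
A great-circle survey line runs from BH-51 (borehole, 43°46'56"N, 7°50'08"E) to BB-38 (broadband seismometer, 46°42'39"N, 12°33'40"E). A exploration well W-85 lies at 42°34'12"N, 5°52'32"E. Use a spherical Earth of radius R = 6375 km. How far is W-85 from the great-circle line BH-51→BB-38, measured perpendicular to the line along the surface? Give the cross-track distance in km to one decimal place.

BH-51: φ = +43.78222°, λ = +7.83556°
BB-38: φ = +46.71083°, λ = +12.56111°
W-85: φ = +42.57000°, λ = +5.87556°
δ₁₃ = central angle BH-51→W-85 = 0.032709 rad  (haversine)
θ₁₃ = bearing BH-51→W-85 = 230.373°,  θ₁₂ = bearing BH-51→BB-38 = 46.985°
dₓₜ = R·arcsin(sin δ₁₃ · sin(θ₁₃ − θ₁₂)) = 6375·arcsin(0.03270·sin(183.388°)) = -12.320 km
|dₓₜ| = 12.320 km

12.3 km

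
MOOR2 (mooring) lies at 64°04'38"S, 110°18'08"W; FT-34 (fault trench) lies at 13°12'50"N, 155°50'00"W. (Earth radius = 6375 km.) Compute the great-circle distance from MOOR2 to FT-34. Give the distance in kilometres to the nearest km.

MOOR2: φ = -64.07722°, λ = -110.30222°
FT-34: φ = +13.21389°, λ = -155.83333°
Δφ = 77.2911°,  Δλ = -45.5311°
a = sin²(Δφ/2) + cos φ₁ cos φ₂ sin²(Δλ/2) = 0.453728
c = 2·arcsin(√a) = 1.478120 rad = 84.6900°
d = R·c = 6375 × 1.478120 = 9423.0 km

9423 km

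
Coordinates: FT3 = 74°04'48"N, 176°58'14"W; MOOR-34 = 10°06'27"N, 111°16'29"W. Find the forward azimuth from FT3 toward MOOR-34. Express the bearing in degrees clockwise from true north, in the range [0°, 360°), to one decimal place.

110.8°

FT3: φ = +74.08000°, λ = -176.97056°
MOOR-34: φ = +10.10750°, λ = -111.27472°
Δλ = 65.6958°
y = sin Δλ · cos φ₂ = 0.897229
x = cos φ₁ sin φ₂ − sin φ₁ cos φ₂ cos Δλ = -0.341515
θ = atan2(y, x) = 110.8385° → 110.8385° (mod 360°)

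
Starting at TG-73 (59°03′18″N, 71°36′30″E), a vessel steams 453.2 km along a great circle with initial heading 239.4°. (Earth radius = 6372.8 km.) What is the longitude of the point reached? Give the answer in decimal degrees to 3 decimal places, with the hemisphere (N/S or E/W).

65.193°E

TG-73: φ = +59.05500°, λ = +71.60833°
δ = d/R = 453.2/6372.8 = 0.071115 rad
φ₂ = arcsin(sin φ₁ cos δ + cos φ₁ sin δ cos θ)
   = arcsin(0.85766·0.99747 + 0.51422·0.07105·-0.50904) = 56.81362°
λ₂ = λ₁ + atan2(sin θ sin δ cos φ₁, cos δ − sin φ₁ sin φ₂) = 65.19298°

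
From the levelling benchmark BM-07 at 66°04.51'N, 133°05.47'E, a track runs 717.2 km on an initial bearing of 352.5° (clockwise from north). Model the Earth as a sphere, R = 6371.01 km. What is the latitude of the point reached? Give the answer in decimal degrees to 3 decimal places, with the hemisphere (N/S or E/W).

72.451°N

BM-07: φ = +66.07517°, λ = +133.09117°
δ = d/R = 717.2/6371.01 = 0.112572 rad
φ₂ = arcsin(sin φ₁ cos δ + cos φ₁ sin δ cos θ)
   = arcsin(0.91408·0.99367 + 0.40554·0.11233·0.99144) = 72.45088°
λ₂ = λ₁ + atan2(sin θ sin δ cos φ₁, cos δ − sin φ₁ sin φ₂) = 130.30386°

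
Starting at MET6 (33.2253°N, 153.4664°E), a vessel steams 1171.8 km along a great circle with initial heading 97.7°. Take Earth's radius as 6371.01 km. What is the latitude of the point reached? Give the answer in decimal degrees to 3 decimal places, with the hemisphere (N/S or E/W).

31.211°N

δ = d/R = 1171.8/6371.01 = 0.183927 rad
φ₂ = arcsin(sin φ₁ cos δ + cos φ₁ sin δ cos θ)
   = arcsin(0.54793·0.98313 + 0.83652·0.18289·-0.13399) = 31.21104°
λ₂ = λ₁ + atan2(sin θ sin δ cos φ₁, cos δ − sin φ₁ sin φ₂) = 165.70094°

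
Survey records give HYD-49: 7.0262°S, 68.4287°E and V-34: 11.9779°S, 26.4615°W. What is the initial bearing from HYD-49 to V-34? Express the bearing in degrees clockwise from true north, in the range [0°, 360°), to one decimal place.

257.5°

Δλ = -94.8902°
y = sin Δλ · cos φ₂ = -0.974667
x = cos φ₁ sin φ₂ − sin φ₁ cos φ₂ cos Δλ = -0.216176
θ = atan2(y, x) = -102.5055° → 257.4945° (mod 360°)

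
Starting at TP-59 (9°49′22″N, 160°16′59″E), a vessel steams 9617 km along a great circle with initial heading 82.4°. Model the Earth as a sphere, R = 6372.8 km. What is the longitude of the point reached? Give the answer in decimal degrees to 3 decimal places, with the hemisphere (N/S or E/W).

TP-59: φ = +9.82278°, λ = +160.28306°
δ = d/R = 9617/6372.8 = 1.509070 rad
φ₂ = arcsin(sin φ₁ cos δ + cos φ₁ sin δ cos θ)
   = arcsin(0.17060·0.06169 + 0.98534·0.99810·0.13226) = 8.08218°
λ₂ = λ₁ + atan2(sin θ sin δ cos φ₁, cos δ − sin φ₁ sin φ₂) = -111.93179°

111.932°W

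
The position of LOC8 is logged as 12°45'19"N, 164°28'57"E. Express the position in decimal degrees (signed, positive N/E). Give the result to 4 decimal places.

lat: 12.7553° N → +12.7553°
lon: 164.4825° E → +164.4825°

+12.7553°, +164.4825°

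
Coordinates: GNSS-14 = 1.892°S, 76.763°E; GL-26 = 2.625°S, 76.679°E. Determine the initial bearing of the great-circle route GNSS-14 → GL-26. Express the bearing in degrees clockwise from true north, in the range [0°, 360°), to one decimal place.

Δλ = -0.0840°
y = sin Δλ · cos φ₂ = -0.001465
x = cos φ₁ sin φ₂ − sin φ₁ cos φ₂ cos Δλ = -0.012793
θ = atan2(y, x) = -173.4692° → 186.5308° (mod 360°)

186.5°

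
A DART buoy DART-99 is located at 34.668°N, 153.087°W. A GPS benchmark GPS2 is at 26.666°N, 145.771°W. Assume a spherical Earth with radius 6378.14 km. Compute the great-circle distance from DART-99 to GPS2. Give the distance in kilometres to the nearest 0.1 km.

1132.4 km

Δφ = -8.0020°,  Δλ = 7.3160°
a = sin²(Δφ/2) + cos φ₁ cos φ₂ sin²(Δλ/2) = 0.007860
c = 2·arcsin(√a) = 0.177548 rad = 10.1728°
d = R·c = 6378.14 × 0.177548 = 1132.4 km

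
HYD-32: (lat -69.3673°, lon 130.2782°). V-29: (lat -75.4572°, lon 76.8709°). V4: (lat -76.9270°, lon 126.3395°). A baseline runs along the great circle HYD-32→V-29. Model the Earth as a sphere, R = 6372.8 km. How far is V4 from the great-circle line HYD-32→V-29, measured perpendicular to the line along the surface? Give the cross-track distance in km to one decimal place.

526.7 km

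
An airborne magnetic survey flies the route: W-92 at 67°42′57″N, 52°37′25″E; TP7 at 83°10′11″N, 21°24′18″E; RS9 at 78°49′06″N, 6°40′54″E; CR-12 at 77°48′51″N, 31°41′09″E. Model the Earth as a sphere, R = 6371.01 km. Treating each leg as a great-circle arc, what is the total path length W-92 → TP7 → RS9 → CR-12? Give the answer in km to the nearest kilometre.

2981 km

W-92: φ = +67.71583°, λ = +52.62361°
TP7: φ = +83.16972°, λ = +21.40500°
RS9: φ = +78.81833°, λ = +6.68167°
CR-12: φ = +77.81417°, λ = +31.68583°
W-92→TP7: c = 0.293231 rad, d = 1868.18 km
TP7→RS9: c = 0.085346 rad, d = 543.74 km
RS9→CR-12: c = 0.089360 rad, d = 569.31 km
Total = 1868.18 + 543.74 + 569.31 = 2981.24 km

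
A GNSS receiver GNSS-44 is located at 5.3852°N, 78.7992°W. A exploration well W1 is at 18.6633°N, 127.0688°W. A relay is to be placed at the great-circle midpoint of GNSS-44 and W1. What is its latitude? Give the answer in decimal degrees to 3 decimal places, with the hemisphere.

13.137°N

Bx = cos φ₂ cos Δλ = 0.630625,  By = cos φ₂ sin Δλ = -0.707042
φₘ = atan2(sin φ₁ + sin φ₂, √((cos φ₁ + Bx)² + By²)) = 13.13695°
λₘ = λ₁ + atan2(By, cos φ₁ + Bx) = -102.29758°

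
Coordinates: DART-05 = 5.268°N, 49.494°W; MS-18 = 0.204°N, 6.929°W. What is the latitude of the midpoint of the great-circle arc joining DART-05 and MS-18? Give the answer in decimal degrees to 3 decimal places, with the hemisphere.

Bx = cos φ₂ cos Δλ = 0.736506,  By = cos φ₂ sin Δλ = 0.676422
φₘ = atan2(sin φ₁ + sin φ₂, √((cos φ₁ + Bx)² + By²)) = 2.93591°
λₘ = λ₁ + atan2(By, cos φ₁ + Bx) = -28.16434°

2.936°N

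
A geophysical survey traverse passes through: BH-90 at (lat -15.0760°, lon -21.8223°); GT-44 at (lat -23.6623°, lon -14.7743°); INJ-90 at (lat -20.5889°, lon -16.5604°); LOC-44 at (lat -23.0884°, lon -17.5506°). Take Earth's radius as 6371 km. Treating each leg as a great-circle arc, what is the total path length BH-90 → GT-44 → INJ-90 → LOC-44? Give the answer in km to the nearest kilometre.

1891 km

BH-90→GT-44: c = 0.189443 rad, d = 1206.94 km
GT-44→INJ-90: c = 0.060918 rad, d = 388.11 km
INJ-90→LOC-44: c = 0.046480 rad, d = 296.12 km
Total = 1206.94 + 388.11 + 296.12 = 1891.17 km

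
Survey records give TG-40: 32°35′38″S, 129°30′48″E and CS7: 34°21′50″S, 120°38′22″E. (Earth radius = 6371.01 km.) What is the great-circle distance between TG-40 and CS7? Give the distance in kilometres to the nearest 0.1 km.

845.9 km

TG-40: φ = -32.59389°, λ = +129.51333°
CS7: φ = -34.36389°, λ = +120.63944°
Δφ = -1.7700°,  Δλ = -8.8739°
a = sin²(Δφ/2) + cos φ₁ cos φ₂ sin²(Δλ/2) = 0.004401
c = 2·arcsin(√a) = 0.132775 rad = 7.6075°
d = R·c = 6371.01 × 0.132775 = 845.9 km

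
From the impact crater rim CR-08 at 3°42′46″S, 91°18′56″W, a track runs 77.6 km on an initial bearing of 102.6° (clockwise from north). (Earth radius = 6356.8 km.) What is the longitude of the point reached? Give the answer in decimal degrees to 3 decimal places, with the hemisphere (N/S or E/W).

90.631°W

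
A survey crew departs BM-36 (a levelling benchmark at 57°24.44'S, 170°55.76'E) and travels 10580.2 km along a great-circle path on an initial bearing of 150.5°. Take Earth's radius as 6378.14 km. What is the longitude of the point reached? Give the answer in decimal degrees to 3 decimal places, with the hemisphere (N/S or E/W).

41.308°W

BM-36: φ = -57.40733°, λ = +170.92933°
δ = d/R = 10580.2/6378.14 = 1.658822 rad
φ₂ = arcsin(sin φ₁ cos δ + cos φ₁ sin δ cos θ)
   = arcsin(-0.84252·-0.08791 + 0.53866·0.99613·-0.87036) = -23.13789°
λ₂ = λ₁ + atan2(sin θ sin δ cos φ₁, cos δ − sin φ₁ sin φ₂) = -41.30781°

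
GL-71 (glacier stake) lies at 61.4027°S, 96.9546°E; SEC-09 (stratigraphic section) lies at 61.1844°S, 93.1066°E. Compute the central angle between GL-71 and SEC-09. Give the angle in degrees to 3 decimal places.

Δφ = 0.2183°,  Δλ = -3.8480°
a = sin²(Δφ/2) + cos φ₁ cos φ₂ sin²(Δλ/2) = 0.000264
c = 2·arcsin(√a) = 0.032478 rad = 1.8608°

1.861°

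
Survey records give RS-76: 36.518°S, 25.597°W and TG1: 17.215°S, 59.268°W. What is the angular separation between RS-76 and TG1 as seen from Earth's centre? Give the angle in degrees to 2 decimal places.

Δφ = 19.3030°,  Δλ = -33.6710°
a = sin²(Δφ/2) + cos φ₁ cos φ₂ sin²(Δλ/2) = 0.092502
c = 2·arcsin(√a) = 0.618074 rad = 35.4130°

35.41°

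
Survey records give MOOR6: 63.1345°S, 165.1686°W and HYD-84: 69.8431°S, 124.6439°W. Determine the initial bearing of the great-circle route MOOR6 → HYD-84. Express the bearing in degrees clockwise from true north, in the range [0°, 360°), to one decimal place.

Δλ = 40.5247°
y = sin Δλ · cos φ₂ = 0.223908
x = cos φ₁ sin φ₂ − sin φ₁ cos φ₂ cos Δλ = -0.190557
θ = atan2(y, x) = 130.3995° → 130.3995° (mod 360°)

130.4°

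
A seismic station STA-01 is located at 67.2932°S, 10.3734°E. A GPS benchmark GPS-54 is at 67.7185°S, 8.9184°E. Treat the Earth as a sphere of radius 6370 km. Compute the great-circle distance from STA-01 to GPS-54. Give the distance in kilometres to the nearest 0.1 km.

Δφ = -0.4253°,  Δλ = -1.4550°
a = sin²(Δφ/2) + cos φ₁ cos φ₂ sin²(Δλ/2) = 0.000037
c = 2·arcsin(√a) = 0.012226 rad = 0.7005°
d = R·c = 6370 × 0.012226 = 77.9 km

77.9 km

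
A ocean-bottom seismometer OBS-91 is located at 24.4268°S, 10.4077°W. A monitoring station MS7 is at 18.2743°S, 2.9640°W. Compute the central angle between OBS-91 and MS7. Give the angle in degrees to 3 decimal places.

9.265°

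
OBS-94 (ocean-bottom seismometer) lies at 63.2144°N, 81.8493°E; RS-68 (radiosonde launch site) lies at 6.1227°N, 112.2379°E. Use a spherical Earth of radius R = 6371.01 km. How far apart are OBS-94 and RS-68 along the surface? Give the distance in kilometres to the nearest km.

6805 km

Δφ = -57.0917°,  Δλ = 30.3886°
a = sin²(Δφ/2) + cos φ₁ cos φ₂ sin²(Δλ/2) = 0.259132
c = 2·arcsin(√a) = 1.068162 rad = 61.2012°
d = R·c = 6371.01 × 1.068162 = 6805.3 km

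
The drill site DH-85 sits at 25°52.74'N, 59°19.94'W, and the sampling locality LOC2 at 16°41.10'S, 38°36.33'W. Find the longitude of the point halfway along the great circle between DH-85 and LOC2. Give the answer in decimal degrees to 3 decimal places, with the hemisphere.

48.641°W

DH-85: φ = +25.87900°, λ = -59.33233°
LOC2: φ = -16.68500°, λ = -38.60550°
Bx = cos φ₂ cos Δλ = 0.895901,  By = cos φ₂ sin Δλ = 0.339012
φₘ = atan2(sin φ₁ + sin φ₂, √((cos φ₁ + Bx)² + By²)) = 4.67283°
λₘ = λ₁ + atan2(By, cos φ₁ + Bx) = -48.64076°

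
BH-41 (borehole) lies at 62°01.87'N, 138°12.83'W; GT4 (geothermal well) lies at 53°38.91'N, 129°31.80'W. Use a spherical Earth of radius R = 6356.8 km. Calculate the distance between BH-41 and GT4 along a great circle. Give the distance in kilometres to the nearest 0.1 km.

1060.0 km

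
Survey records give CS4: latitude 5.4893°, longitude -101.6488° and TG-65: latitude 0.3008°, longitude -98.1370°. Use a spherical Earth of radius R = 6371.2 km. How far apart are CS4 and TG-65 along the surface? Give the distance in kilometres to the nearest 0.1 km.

696.3 km

Δφ = -5.1885°,  Δλ = 3.5118°
a = sin²(Δφ/2) + cos φ₁ cos φ₂ sin²(Δλ/2) = 0.002983
c = 2·arcsin(√a) = 0.109293 rad = 6.2621°
d = R·c = 6371.2 × 0.109293 = 696.3 km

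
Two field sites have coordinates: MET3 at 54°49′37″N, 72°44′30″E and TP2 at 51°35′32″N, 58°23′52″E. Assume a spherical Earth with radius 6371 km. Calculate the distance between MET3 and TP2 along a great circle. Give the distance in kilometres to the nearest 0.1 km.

MET3: φ = +54.82694°, λ = +72.74167°
TP2: φ = +51.59222°, λ = +58.39778°
Δφ = -3.2347°,  Δλ = -14.3439°
a = sin²(Δφ/2) + cos φ₁ cos φ₂ sin²(Δλ/2) = 0.006375
c = 2·arcsin(√a) = 0.159854 rad = 9.1590°
d = R·c = 6371 × 0.159854 = 1018.4 km

1018.4 km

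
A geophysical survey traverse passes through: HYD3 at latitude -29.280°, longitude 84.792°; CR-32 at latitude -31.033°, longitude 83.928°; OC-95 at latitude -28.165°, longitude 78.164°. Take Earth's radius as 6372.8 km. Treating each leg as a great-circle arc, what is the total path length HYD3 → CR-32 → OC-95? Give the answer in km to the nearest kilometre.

854 km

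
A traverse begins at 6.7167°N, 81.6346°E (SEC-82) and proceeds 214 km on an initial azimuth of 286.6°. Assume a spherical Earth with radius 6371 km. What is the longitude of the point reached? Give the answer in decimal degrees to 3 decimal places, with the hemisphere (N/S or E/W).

79.775°E

δ = d/R = 214/6371 = 0.033590 rad
φ₂ = arcsin(sin φ₁ cos δ + cos φ₁ sin δ cos θ)
   = arcsin(0.11696·0.99944 + 0.99314·0.03358·0.28569) = 7.26293°
λ₂ = λ₁ + atan2(sin θ sin δ cos φ₁, cos δ − sin φ₁ sin φ₂) = 79.77537°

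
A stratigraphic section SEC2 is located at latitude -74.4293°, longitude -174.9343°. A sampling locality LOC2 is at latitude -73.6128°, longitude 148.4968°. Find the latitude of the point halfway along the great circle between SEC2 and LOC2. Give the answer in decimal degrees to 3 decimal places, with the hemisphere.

Bx = cos φ₂ cos Δλ = 0.226588,  By = cos φ₂ sin Δλ = -0.168088
φₘ = atan2(sin φ₁ + sin φ₂, √((cos φ₁ + Bx)² + By²)) = -74.78903°
λₘ = λ₁ + atan2(By, cos φ₁ + Bx) = 166.31017°

74.789°S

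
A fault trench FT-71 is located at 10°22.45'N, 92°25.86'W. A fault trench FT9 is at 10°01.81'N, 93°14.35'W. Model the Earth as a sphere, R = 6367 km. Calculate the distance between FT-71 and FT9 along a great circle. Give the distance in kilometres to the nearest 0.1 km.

FT-71: φ = +10.37417°, λ = -92.43100°
FT9: φ = +10.03017°, λ = -93.23917°
Δφ = -0.3440°,  Δλ = -0.8082°
a = sin²(Δφ/2) + cos φ₁ cos φ₂ sin²(Δλ/2) = 0.000057
c = 2·arcsin(√a) = 0.015125 rad = 0.8666°
d = R·c = 6367 × 0.015125 = 96.3 km

96.3 km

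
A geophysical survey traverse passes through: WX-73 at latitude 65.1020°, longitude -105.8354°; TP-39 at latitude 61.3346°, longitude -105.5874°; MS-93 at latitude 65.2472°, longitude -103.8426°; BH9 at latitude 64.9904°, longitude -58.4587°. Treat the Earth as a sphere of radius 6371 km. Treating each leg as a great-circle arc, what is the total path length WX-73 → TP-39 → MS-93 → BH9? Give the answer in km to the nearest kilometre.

WX-73→TP-39: c = 0.065782 rad, d = 419.10 km
TP-39→MS-93: c = 0.069639 rad, d = 443.67 km
MS-93→BH9: c = 0.326091 rad, d = 2077.53 km
Total = 419.10 + 443.67 + 2077.53 = 2940.30 km

2940 km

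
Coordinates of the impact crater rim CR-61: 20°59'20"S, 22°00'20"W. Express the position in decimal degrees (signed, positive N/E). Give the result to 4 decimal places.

-20.9889°, -22.0056°

lat: 20.9889° S → -20.9889°
lon: 22.0056° W → -22.0056°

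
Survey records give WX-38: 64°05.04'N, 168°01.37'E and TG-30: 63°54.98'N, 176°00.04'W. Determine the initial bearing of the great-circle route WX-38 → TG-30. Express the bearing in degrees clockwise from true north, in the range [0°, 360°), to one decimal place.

WX-38: φ = +64.08400°, λ = +168.02283°
TG-30: φ = +63.91633°, λ = -176.00067°
Δλ = 15.9765°
y = sin Δλ · cos φ₂ = 0.121020
x = cos φ₁ sin φ₂ − sin φ₁ cos φ₂ cos Δλ = 0.012349
θ = atan2(y, x) = 84.1738° → 84.1738° (mod 360°)

84.2°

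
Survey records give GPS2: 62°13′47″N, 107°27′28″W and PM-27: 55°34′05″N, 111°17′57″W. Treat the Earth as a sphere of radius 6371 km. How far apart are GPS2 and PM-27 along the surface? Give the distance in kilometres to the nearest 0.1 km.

772.6 km

GPS2: φ = +62.22972°, λ = -107.45778°
PM-27: φ = +55.56806°, λ = -111.29917°
Δφ = -6.6617°,  Δλ = -3.8414°
a = sin²(Δφ/2) + cos φ₁ cos φ₂ sin²(Δλ/2) = 0.003672
c = 2·arcsin(√a) = 0.121263 rad = 6.9479°
d = R·c = 6371 × 0.121263 = 772.6 km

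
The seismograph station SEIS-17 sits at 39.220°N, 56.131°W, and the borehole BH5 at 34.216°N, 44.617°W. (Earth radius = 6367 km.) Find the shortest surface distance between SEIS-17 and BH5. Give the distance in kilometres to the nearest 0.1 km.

Δφ = -5.0040°,  Δλ = 11.5140°
a = sin²(Δφ/2) + cos φ₁ cos φ₂ sin²(Δλ/2) = 0.008352
c = 2·arcsin(√a) = 0.183032 rad = 10.4869°
d = R·c = 6367 × 0.183032 = 1165.4 km

1165.4 km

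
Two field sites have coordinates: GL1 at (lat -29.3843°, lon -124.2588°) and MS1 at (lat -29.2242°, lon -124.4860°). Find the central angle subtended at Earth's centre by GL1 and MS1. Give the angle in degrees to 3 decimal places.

Δφ = 0.1601°,  Δλ = -0.2272°
a = sin²(Δφ/2) + cos φ₁ cos φ₂ sin²(Δλ/2) = 0.000005
c = 2·arcsin(√a) = 0.004446 rad = 0.2547°

0.255°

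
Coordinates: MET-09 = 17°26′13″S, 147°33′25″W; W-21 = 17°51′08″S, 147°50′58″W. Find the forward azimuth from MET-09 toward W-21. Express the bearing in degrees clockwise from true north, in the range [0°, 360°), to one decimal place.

213.8°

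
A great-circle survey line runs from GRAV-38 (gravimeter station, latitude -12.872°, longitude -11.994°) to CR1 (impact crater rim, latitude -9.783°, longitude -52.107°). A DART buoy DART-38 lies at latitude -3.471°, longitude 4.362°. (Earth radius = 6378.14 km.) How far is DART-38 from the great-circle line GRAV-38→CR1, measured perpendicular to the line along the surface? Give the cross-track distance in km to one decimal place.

994.8 km

δ₁₃ = central angle GRAV-38→DART-38 = 0.326442 rad  (haversine)
θ₁₃ = bearing GRAV-38→DART-38 = 61.229°,  θ₁₂ = bearing GRAV-38→CR1 = 270.203°
dₓₜ = R·arcsin(sin δ₁₃ · sin(θ₁₃ − θ₁₂)) = 6378.14·arcsin(0.32068·sin(-208.974°)) = 994.796 km
|dₓₜ| = 994.796 km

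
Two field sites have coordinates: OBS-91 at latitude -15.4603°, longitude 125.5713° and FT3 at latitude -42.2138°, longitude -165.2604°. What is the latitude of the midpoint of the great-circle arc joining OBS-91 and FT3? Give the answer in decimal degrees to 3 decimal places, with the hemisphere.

Bx = cos φ₂ cos Δλ = 0.263390,  By = cos φ₂ sin Δλ = 0.692226
φₘ = atan2(sin φ₁ + sin φ₂, √((cos φ₁ + Bx)² + By²)) = -33.66621°
λₘ = λ₁ + atan2(By, cos φ₁ + Bx) = 154.99721°

33.666°S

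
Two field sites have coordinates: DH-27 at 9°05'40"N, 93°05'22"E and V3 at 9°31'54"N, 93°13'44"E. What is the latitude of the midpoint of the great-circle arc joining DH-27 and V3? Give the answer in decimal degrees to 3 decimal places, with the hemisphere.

9.313°N

DH-27: φ = +9.09444°, λ = +93.08944°
V3: φ = +9.53167°, λ = +93.22889°
Bx = cos φ₂ cos Δλ = 0.986191,  By = cos φ₂ sin Δλ = 0.002400
φₘ = atan2(sin φ₁ + sin φ₂, √((cos φ₁ + Bx)² + By²)) = 9.31306°
λₘ = λ₁ + atan2(By, cos φ₁ + Bx) = 93.15912°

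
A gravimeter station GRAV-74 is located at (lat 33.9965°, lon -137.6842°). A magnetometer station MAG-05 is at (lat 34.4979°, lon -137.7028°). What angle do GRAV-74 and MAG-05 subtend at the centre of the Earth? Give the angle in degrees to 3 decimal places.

Δφ = 0.5014°,  Δλ = -0.0186°
a = sin²(Δφ/2) + cos φ₁ cos φ₂ sin²(Δλ/2) = 0.000019
c = 2·arcsin(√a) = 0.008755 rad = 0.5016°

0.502°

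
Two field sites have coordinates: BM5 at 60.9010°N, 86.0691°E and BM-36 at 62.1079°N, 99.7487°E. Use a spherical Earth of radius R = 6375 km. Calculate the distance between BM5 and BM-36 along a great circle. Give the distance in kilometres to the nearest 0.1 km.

737.0 km

Δφ = 1.2069°,  Δλ = 13.6796°
a = sin²(Δφ/2) + cos φ₁ cos φ₂ sin²(Δλ/2) = 0.003338
c = 2·arcsin(√a) = 0.115610 rad = 6.6240°
d = R·c = 6375 × 0.115610 = 737.0 km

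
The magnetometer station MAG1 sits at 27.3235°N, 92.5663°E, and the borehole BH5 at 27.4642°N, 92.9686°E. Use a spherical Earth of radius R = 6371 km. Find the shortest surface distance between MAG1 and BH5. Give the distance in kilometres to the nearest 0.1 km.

Δφ = 0.1407°,  Δλ = 0.4023°
a = sin²(Δφ/2) + cos φ₁ cos φ₂ sin²(Δλ/2) = 0.000011
c = 2·arcsin(√a) = 0.006700 rad = 0.3839°
d = R·c = 6371 × 0.006700 = 42.7 km

42.7 km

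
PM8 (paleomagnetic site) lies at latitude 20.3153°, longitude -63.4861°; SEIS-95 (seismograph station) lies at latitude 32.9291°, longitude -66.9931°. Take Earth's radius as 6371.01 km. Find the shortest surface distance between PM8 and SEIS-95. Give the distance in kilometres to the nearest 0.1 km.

Δφ = 12.6138°,  Δλ = -3.5070°
a = sin²(Δφ/2) + cos φ₁ cos φ₂ sin²(Δλ/2) = 0.012805
c = 2·arcsin(√a) = 0.226803 rad = 12.9949°
d = R·c = 6371.01 × 0.226803 = 1445.0 km

1445.0 km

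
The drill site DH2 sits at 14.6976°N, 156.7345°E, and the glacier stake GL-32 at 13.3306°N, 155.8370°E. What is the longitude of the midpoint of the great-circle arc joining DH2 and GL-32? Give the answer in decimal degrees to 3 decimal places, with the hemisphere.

Bx = cos φ₂ cos Δλ = 0.972936,  By = cos φ₂ sin Δλ = -0.015242
φₘ = atan2(sin φ₁ + sin φ₂, √((cos φ₁ + Bx)² + By²)) = 14.01451°
λₘ = λ₁ + atan2(By, cos φ₁ + Bx) = 156.28441°

156.284°E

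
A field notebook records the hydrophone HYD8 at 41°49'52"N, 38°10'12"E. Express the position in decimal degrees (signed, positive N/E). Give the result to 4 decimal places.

lat: 41.8311° N → +41.8311°
lon: 38.1700° E → +38.1700°

+41.8311°, +38.1700°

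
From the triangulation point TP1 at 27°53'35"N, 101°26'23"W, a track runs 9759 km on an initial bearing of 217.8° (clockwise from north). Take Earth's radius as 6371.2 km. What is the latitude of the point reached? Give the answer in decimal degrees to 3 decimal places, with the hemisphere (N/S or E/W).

TP1: φ = +27.89306°, λ = -101.43972°
δ = d/R = 9759/6371.2 = 1.531737 rad
φ₂ = arcsin(sin φ₁ cos δ + cos φ₁ sin δ cos θ)
   = arcsin(0.46782·0.03905 + 0.88382·0.99924·-0.79016) = -42.80893°
λ₂ = λ₁ + atan2(sin θ sin δ cos φ₁, cos δ − sin φ₁ sin φ₂) = -158.03619°

42.809°S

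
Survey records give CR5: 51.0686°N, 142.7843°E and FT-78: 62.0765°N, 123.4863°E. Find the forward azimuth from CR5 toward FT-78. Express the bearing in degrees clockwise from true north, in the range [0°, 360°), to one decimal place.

323.8°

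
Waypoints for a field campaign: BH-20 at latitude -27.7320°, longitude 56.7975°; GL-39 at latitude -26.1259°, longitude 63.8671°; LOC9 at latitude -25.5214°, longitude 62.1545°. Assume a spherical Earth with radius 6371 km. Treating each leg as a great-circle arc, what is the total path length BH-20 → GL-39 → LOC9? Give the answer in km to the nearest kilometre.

907 km

BH-20→GL-39: c = 0.113504 rad, d = 723.13 km
GL-39→LOC9: c = 0.028900 rad, d = 184.12 km
Total = 723.13 + 184.12 = 907.25 km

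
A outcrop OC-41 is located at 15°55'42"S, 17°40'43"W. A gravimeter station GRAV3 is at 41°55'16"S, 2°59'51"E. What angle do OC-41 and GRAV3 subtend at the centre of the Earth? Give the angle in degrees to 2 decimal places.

OC-41: φ = -15.92833°, λ = -17.67861°
GRAV3: φ = -41.92111°, λ = +2.99750°
Δφ = -25.9928°,  Δλ = 20.6761°
a = sin²(Δφ/2) + cos φ₁ cos φ₂ sin²(Δλ/2) = 0.073617
c = 2·arcsin(√a) = 0.549540 rad = 31.4863°

31.49°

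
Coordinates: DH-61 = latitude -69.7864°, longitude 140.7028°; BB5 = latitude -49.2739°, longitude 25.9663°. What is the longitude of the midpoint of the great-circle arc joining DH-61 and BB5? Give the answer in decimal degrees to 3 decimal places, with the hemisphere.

57.679°E

Bx = cos φ₂ cos Δλ = -0.273012,  By = cos φ₂ sin Δλ = -0.592577
φₘ = atan2(sin φ₁ + sin φ₂, √((cos φ₁ + Bx)² + By²)) = -70.61043°
λₘ = λ₁ + atan2(By, cos φ₁ + Bx) = 57.67893°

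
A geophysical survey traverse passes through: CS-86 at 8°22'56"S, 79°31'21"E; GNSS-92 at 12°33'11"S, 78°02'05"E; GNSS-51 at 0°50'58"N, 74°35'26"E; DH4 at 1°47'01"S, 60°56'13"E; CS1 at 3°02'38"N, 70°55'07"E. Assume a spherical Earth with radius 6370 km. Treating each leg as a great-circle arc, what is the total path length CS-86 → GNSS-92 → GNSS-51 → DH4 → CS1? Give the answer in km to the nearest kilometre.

4807 km

CS-86: φ = -8.38222°, λ = +79.52250°
GNSS-92: φ = -12.55306°, λ = +78.03472°
GNSS-51: φ = +0.84944°, λ = +74.59056°
DH4: φ = -1.78361°, λ = +60.93694°
CS1: φ = +3.04389°, λ = +70.91861°
CS-86→GNSS-92: c = 0.077141 rad, d = 491.39 km
GNSS-92→GNSS-51: c = 0.241405 rad, d = 1537.75 km
GNSS-51→DH4: c = 0.242663 rad, d = 1545.76 km
DH4→CS1: c = 0.193462 rad, d = 1232.35 km
Total = 491.39 + 1537.75 + 1545.76 + 1232.35 = 4807.26 km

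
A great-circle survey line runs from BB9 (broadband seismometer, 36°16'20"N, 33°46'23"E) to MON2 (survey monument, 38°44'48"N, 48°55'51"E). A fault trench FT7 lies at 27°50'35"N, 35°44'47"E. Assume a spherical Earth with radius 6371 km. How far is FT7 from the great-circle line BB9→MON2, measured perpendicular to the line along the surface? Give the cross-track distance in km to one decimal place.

952.6 km

BB9: φ = +36.27222°, λ = +33.77306°
MON2: φ = +38.74667°, λ = +48.93083°
FT7: φ = +27.84306°, λ = +35.74639°
δ₁₃ = central angle BB9→FT7 = 0.149973 rad  (haversine)
θ₁₃ = bearing BB9→FT7 = 168.242°,  θ₁₂ = bearing BB9→MON2 = 73.805°
dₓₜ = R·arcsin(sin δ₁₃ · sin(θ₁₃ − θ₁₂)) = 6371·arcsin(0.14941·sin(94.436°)) = 952.596 km
|dₓₜ| = 952.596 km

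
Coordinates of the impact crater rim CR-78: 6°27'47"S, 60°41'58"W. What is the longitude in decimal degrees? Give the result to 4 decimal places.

60.6994°W

60° + 41′/60 + 58″/3600 = 60 + 0.68333 + 0.01611 = 60.6994°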